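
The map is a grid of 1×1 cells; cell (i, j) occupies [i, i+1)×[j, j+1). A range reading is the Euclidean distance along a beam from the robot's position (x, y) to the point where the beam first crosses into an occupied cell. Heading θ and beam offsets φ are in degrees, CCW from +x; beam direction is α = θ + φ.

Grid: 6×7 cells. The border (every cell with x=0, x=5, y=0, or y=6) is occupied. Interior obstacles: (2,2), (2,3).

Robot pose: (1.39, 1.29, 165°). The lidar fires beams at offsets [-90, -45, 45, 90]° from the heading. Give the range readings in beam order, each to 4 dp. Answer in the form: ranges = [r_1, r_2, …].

ranges = [2.3569, 0.7800, 0.4503, 0.3002]

beam 1: φ=-90°, α=75°
  dir = (cos 75°, sin 75°) = (0.2588, 0.9659); from cell (1,1)
  next x-line at t=2.3569, next y-line at t=0.7350; Δt_x=3.8637, Δt_y=1.0353
    y: enter (1,2) at t=0.7350
    y: enter (1,3) at t=1.7703
    x: enter (2,3) at t=2.3569 ← occupied
  → r_1 = 2.3569
beam 2: φ=-45°, α=120°
  dir = (cos 120°, sin 120°) = (-0.5000, 0.8660); from cell (1,1)
  next x-line at t=0.7800, next y-line at t=0.8198; Δt_x=2.0000, Δt_y=1.1547
    x: enter (0,1) at t=0.7800 ← occupied
  → r_2 = 0.7800
beam 3: φ=45°, α=210°
  dir = (cos 210°, sin 210°) = (-0.8660, -0.5000); from cell (1,1)
  next x-line at t=0.4503, next y-line at t=0.5800; Δt_x=1.1547, Δt_y=2.0000
    x: enter (0,1) at t=0.4503 ← occupied
  → r_3 = 0.4503
beam 4: φ=90°, α=255°
  dir = (cos 255°, sin 255°) = (-0.2588, -0.9659); from cell (1,1)
  next x-line at t=1.5068, next y-line at t=0.3002; Δt_x=3.8637, Δt_y=1.0353
    y: enter (1,0) at t=0.3002 ← occupied
  → r_4 = 0.3002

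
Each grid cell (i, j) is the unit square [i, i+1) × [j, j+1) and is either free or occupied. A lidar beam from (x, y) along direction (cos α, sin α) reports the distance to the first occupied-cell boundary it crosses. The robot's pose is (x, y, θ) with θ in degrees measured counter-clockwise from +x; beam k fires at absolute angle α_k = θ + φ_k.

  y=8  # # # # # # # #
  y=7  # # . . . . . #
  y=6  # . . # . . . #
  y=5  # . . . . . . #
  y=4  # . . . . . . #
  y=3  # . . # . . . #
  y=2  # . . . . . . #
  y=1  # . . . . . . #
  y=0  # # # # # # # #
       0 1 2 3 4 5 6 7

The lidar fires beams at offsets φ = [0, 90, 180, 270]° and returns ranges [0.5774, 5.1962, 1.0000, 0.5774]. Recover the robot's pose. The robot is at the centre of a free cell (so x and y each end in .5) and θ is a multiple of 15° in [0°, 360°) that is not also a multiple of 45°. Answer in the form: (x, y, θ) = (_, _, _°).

(x, y, θ) = (6.5, 1.5, 30°)

Enumerate (i+0.5, j+0.5, θ) over the 39 free cells and 16 admissible headings. For each, cast all 4 beams and compare to the given ranges.
  (4.5, 6.5, 240°): beam 1 = 2.8868 ≠ 0.5774 ✗
  (6.5, 1.5, 75°): beam 1 = 1.9319 ≠ 0.5774 ✗
  (2.5, 6.5, 75°): beam 1 = 1.5529 ≠ 0.5774 ✗
  …
  (6.5, 1.5, 30°): r_1=0.5774, r_2=5.1962, r_3=1.0000, r_4=0.5774 — all match ✓
No second candidate reproduces the full scan.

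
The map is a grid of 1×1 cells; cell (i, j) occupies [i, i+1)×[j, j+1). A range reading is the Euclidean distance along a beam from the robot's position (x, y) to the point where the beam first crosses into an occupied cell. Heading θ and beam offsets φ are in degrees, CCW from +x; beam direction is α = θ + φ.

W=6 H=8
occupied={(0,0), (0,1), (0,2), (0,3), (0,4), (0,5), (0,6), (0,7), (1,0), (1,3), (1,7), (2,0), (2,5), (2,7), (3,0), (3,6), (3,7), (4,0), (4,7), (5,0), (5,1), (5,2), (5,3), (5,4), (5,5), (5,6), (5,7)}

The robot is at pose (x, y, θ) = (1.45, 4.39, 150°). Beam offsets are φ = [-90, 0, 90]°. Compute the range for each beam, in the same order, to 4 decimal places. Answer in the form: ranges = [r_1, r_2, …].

beam 1: φ=-90°, α=60°
  dir = (cos 60°, sin 60°) = (0.5000, 0.8660); from cell (1,4)
  next x-line at t=1.1000, next y-line at t=0.7044; Δt_x=2.0000, Δt_y=1.1547
    y: enter (1,5) at t=0.7044
    x: enter (2,5) at t=1.1000 ← occupied
  → r_1 = 1.1000
beam 2: φ=0°, α=150°
  dir = (cos 150°, sin 150°) = (-0.8660, 0.5000); from cell (1,4)
  next x-line at t=0.5196, next y-line at t=1.2200; Δt_x=1.1547, Δt_y=2.0000
    x: enter (0,4) at t=0.5196 ← occupied
  → r_2 = 0.5196
beam 3: φ=90°, α=240°
  dir = (cos 240°, sin 240°) = (-0.5000, -0.8660); from cell (1,4)
  next x-line at t=0.9000, next y-line at t=0.4503; Δt_x=2.0000, Δt_y=1.1547
    y: enter (1,3) at t=0.4503 ← occupied
  → r_3 = 0.4503

ranges = [1.1000, 0.5196, 0.4503]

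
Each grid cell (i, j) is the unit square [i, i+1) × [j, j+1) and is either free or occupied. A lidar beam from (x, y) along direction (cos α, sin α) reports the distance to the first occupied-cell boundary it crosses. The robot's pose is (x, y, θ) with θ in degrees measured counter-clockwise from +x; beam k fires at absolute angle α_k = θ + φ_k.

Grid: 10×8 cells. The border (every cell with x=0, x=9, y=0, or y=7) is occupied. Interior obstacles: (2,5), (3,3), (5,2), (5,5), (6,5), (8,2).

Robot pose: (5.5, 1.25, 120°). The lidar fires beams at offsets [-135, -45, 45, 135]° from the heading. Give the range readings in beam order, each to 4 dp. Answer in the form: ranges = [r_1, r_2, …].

ranges = [0.9659, 0.7765, 4.6587, 0.2588]

beam 1: φ=-135°, α=345°
  d=(0.9659,-0.2588)  start (5,1)  tX=0.5176 tY=0.9659  stride 1/|dx|=1.0353 1/|dy|=3.8637
    cross x-line → (6,1), t=0.5176
    cross y-line → (6,0), t=0.9659 (wall)
  → r_1 = 0.9659
beam 2: φ=-45°, α=75°
  d=(0.2588,0.9659)  start (5,1)  tX=1.9319 tY=0.7765  stride 1/|dx|=3.8637 1/|dy|=1.0353
    cross y-line → (5,2), t=0.7765 (wall)
  → r_2 = 0.7765
beam 3: φ=45°, α=165°
  d=(-0.9659,0.2588)  start (5,1)  tX=0.5176 tY=2.8978  stride 1/|dx|=1.0353 1/|dy|=3.8637
    cross x-line → (4,1), t=0.5176
    cross x-line → (3,1), t=1.5529
    cross x-line → (2,1), t=2.5882
    cross y-line → (2,2), t=2.8978
    cross x-line → (1,2), t=3.6235
    cross x-line → (0,2), t=4.6587 (wall)
  → r_3 = 4.6587
beam 4: φ=135°, α=255°
  d=(-0.2588,-0.9659)  start (5,1)  tX=1.9319 tY=0.2588  stride 1/|dx|=3.8637 1/|dy|=1.0353
    cross y-line → (5,0), t=0.2588 (wall)
  → r_4 = 0.2588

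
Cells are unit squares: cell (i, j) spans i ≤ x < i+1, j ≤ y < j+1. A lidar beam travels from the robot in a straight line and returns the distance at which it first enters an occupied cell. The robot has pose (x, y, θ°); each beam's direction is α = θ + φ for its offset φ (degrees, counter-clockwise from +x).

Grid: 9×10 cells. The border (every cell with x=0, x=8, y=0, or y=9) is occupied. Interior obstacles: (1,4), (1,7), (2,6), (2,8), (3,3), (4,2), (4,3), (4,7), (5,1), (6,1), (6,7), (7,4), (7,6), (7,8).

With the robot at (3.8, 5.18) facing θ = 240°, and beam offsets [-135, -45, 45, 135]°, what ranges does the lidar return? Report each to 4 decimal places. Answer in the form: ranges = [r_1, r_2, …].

beam 1: φ=-135°, α=105°
  cosα=-0.2588 sinα=0.9659 | (3,5) | tMaxX 3.0910 tMaxY 0.8489 | tΔX 3.8637 tΔY 1.0353
    t=0.8489 [y] (3,6)
    t=1.8842 [y] (3,7)
    t=2.9195 [y] (3,8)
    t=3.0910 [x] (2,8) — stop
  → r_1 = 3.0910
beam 2: φ=-45°, α=195°
  cosα=-0.9659 sinα=-0.2588 | (3,5) | tMaxX 0.8282 tMaxY 0.6955 | tΔX 1.0353 tΔY 3.8637
    t=0.6955 [y] (3,4)
    t=0.8282 [x] (2,4)
    t=1.8635 [x] (1,4) — stop
  → r_2 = 1.8635
beam 3: φ=45°, α=285°
  cosα=0.2588 sinα=-0.9659 | (3,5) | tMaxX 0.7727 tMaxY 0.1863 | tΔX 3.8637 tΔY 1.0353
    t=0.1863 [y] (3,4)
    t=0.7727 [x] (4,4)
    t=1.2216 [y] (4,3) — stop
  → r_3 = 1.2216
beam 4: φ=135°, α=15°
  cosα=0.9659 sinα=0.2588 | (3,5) | tMaxX 0.2071 tMaxY 3.1682 | tΔX 1.0353 tΔY 3.8637
    t=0.2071 [x] (4,5)
    t=1.2423 [x] (5,5)
    t=2.2776 [x] (6,5)
    t=3.1682 [y] (6,6)
    t=3.3129 [x] (7,6) — stop
  → r_4 = 3.3129

ranges = [3.0910, 1.8635, 1.2216, 3.3129]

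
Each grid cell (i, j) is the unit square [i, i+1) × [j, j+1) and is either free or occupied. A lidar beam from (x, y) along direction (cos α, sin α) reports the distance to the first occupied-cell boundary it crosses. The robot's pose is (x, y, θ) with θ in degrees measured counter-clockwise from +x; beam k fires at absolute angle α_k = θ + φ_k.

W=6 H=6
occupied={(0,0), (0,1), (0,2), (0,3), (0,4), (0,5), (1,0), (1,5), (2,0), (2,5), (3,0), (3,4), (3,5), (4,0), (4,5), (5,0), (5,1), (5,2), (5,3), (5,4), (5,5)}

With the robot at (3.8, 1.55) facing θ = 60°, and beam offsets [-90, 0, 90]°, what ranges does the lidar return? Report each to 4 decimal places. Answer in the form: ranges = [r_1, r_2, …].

beam 1: φ=-90°, α=330°
  dir = (cos 330°, sin 330°) = (0.8660, -0.5000); from cell (3,1)
  next x-line at t=0.2309, next y-line at t=1.1000; Δt_x=1.1547, Δt_y=2.0000
    x: enter (4,1) at t=0.2309
    y: enter (4,0) at t=1.1000 ← occupied
  → r_1 = 1.1000
beam 2: φ=0°, α=60°
  dir = (cos 60°, sin 60°) = (0.5000, 0.8660); from cell (3,1)
  next x-line at t=0.4000, next y-line at t=0.5196; Δt_x=2.0000, Δt_y=1.1547
    x: enter (4,1) at t=0.4000
    y: enter (4,2) at t=0.5196
    y: enter (4,3) at t=1.6743
    x: enter (5,3) at t=2.4000 ← occupied
  → r_2 = 2.4000
beam 3: φ=90°, α=150°
  dir = (cos 150°, sin 150°) = (-0.8660, 0.5000); from cell (3,1)
  next x-line at t=0.9238, next y-line at t=0.9000; Δt_x=1.1547, Δt_y=2.0000
    y: enter (3,2) at t=0.9000
    x: enter (2,2) at t=0.9238
    x: enter (1,2) at t=2.0785
    y: enter (1,3) at t=2.9000
    x: enter (0,3) at t=3.2332 ← occupied
  → r_3 = 3.2332

ranges = [1.1000, 2.4000, 3.2332]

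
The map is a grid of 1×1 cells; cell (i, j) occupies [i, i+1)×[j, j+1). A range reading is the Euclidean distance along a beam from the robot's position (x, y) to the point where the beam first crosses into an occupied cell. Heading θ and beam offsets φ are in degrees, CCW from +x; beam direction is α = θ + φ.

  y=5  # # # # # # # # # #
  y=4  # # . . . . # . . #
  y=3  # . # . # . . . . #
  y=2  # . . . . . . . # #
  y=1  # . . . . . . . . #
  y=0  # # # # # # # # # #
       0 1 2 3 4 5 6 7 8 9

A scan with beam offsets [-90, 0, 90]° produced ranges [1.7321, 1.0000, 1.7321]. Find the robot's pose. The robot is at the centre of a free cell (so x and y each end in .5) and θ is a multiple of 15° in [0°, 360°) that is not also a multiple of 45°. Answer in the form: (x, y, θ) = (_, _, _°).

Enumerate (i+0.5, j+0.5, θ) over the 27 free cells and 16 admissible headings. For each, cast all 3 beams and compare to the given ranges.
  (6.5, 1.5, 285°): beam 1 = 1.9319 ≠ 1.7321 ✗
  (3.5, 1.5, 240°): beam 1 = 2.8868 ≠ 1.7321 ✗
  (3.5, 3.5, 165°): beam 1 = 1.5529 ≠ 1.7321 ✗
  (5.5, 2.5, 240°): beam 1 = 1.0000 ≠ 1.7321 ✗
  …
  (5.5, 2.5, 150°): r_1=1.7321, r_2=1.0000, r_3=1.7321 — all match ✓
Only this pose fits every beam.

(x, y, θ) = (5.5, 2.5, 150°)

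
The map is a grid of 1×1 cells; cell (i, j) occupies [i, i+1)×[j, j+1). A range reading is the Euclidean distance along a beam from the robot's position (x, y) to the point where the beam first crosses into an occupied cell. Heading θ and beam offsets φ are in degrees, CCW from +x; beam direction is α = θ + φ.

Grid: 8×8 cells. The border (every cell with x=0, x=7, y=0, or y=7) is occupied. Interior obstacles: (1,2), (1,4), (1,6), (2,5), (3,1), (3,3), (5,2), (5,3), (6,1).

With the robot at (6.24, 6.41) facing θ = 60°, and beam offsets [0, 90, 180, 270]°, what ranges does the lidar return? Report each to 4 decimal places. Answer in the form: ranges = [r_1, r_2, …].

beam 1: φ=0°, α=60°
  d=(0.5000,0.8660)  start (6,6)  tX=1.5200 tY=0.6813  stride 1/|dx|=2.0000 1/|dy|=1.1547
    cross y-line → (6,7), t=0.6813 (wall)
  → r_1 = 0.6813
beam 2: φ=90°, α=150°
  d=(-0.8660,0.5000)  start (6,6)  tX=0.2771 tY=1.1800  stride 1/|dx|=1.1547 1/|dy|=2.0000
    cross x-line → (5,6), t=0.2771
    cross y-line → (5,7), t=1.1800 (wall)
  → r_2 = 1.1800
beam 3: φ=180°, α=240°
  d=(-0.5000,-0.8660)  start (6,6)  tX=0.4800 tY=0.4734  stride 1/|dx|=2.0000 1/|dy|=1.1547
    cross y-line → (6,5), t=0.4734
    cross x-line → (5,5), t=0.4800
    cross y-line → (5,4), t=1.6281
    cross x-line → (4,4), t=2.4800
    cross y-line → (4,3), t=2.7828
    cross y-line → (4,2), t=3.9375
    cross x-line → (3,2), t=4.4800
    cross y-line → (3,1), t=5.0922 (wall)
  → r_3 = 5.0922
beam 4: φ=270°, α=330°
  d=(0.8660,-0.5000)  start (6,6)  tX=0.8776 tY=0.8200  stride 1/|dx|=1.1547 1/|dy|=2.0000
    cross y-line → (6,5), t=0.8200
    cross x-line → (7,5), t=0.8776 (wall)
  → r_4 = 0.8776

ranges = [0.6813, 1.1800, 5.0922, 0.8776]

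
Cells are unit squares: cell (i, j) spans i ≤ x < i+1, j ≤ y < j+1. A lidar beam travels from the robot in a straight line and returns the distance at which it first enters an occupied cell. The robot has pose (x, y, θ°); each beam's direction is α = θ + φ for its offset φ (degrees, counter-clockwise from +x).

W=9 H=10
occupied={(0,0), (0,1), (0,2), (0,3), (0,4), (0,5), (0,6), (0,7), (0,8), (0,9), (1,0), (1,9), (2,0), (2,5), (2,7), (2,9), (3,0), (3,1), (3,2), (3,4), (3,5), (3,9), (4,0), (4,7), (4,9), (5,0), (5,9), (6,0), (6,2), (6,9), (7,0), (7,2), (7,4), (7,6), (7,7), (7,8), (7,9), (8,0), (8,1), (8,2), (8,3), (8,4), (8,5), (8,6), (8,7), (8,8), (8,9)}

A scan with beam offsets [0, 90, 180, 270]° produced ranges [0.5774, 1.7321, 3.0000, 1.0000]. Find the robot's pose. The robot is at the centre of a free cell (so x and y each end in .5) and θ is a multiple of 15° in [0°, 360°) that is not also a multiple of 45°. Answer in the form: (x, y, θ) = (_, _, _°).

(x, y, θ) = (6.5, 7.5, 30°)

The pose lattice has 43·16 = 688 candidates. Test each by forward raycasting.
  (2.5, 8.5, 30°): beam 1 = 1.0000 ≠ 0.5774 ✗
  (1.5, 7.5, 165°): beam 1 = 0.5176 ≠ 0.5774 ✗
  (6.5, 6.5, 210°): beam 1 = 2.8868 ≠ 0.5774 ✗
  …
  (6.5, 7.5, 30°): r_1=0.5774, r_2=1.7321, r_3=3.0000, r_4=1.0000 — all match ✓
Only this pose fits every beam.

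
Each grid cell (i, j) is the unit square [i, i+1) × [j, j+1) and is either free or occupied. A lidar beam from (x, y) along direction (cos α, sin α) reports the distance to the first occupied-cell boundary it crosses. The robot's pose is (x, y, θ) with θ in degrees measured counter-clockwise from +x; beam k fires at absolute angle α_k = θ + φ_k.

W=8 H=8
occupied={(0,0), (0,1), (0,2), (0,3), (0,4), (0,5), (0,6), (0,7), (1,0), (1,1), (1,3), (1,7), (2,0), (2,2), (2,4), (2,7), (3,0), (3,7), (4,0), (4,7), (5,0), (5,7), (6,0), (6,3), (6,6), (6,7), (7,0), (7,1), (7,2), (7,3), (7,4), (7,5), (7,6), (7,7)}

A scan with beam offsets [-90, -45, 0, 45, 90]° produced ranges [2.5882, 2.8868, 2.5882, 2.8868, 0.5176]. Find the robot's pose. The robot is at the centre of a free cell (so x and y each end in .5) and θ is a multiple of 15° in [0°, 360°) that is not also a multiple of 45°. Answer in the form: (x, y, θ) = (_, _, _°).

(x, y, θ) = (5.5, 3.5, 255°)

The pose lattice has 30·16 = 480 candidates. Test each by forward raycasting.
  (6.5, 1.5, 285°): beam 1 = 1.9319 ≠ 2.5882 ✗
  (6.5, 1.5, 150°): beam 1 = 1.0000 ≠ 2.5882 ✗
  (6.5, 2.5, 30°): beam 1 = 1.0000 ≠ 2.5882 ✗
  (2.5, 3.5, 330°): beam 1 = 0.5774 ≠ 2.5882 ✗
  (5.5, 1.5, 75°): beam 1 = 1.5529 ≠ 2.5882 ✗
  …
  (5.5, 3.5, 255°): r_1=2.5882, r_2=2.8868, r_3=2.5882, r_4=2.8868, r_5=0.5176 — all match ✓
No second candidate reproduces the full scan.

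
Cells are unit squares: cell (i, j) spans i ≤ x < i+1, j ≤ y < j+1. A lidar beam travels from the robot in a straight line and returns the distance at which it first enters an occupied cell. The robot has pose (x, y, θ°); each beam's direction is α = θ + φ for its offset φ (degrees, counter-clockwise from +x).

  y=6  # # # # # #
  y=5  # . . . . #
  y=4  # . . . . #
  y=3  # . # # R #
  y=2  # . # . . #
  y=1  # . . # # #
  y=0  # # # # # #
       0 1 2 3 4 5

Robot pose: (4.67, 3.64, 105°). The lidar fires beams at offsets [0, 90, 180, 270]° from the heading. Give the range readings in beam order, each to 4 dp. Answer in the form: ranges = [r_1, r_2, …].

beam 1: φ=0°, α=105°
  direction (-0.2588, 0.9659); cell (4,3); t to first gridline: x 2.5887, y 0.3727 (then +3.8637 / +1.0353)
    (4,4) via y @ 0.3727
    (4,5) via y @ 1.4080
    (4,6) via y @ 2.4433  # hit
  → r_1 = 2.4433
beam 2: φ=90°, α=195°
  direction (-0.9659, -0.2588); cell (4,3); t to first gridline: x 0.6936, y 2.4728 (then +1.0353 / +3.8637)
    (3,3) via x @ 0.6936  # hit
  → r_2 = 0.6936
beam 3: φ=180°, α=285°
  direction (0.2588, -0.9659); cell (4,3); t to first gridline: x 1.2750, y 0.6626 (then +3.8637 / +1.0353)
    (4,2) via y @ 0.6626
    (5,2) via x @ 1.2750  # hit
  → r_3 = 1.2750
beam 4: φ=270°, α=15°
  direction (0.9659, 0.2588); cell (4,3); t to first gridline: x 0.3416, y 1.3909 (then +1.0353 / +3.8637)
    (5,3) via x @ 0.3416  # hit
  → r_4 = 0.3416

ranges = [2.4433, 0.6936, 1.2750, 0.3416]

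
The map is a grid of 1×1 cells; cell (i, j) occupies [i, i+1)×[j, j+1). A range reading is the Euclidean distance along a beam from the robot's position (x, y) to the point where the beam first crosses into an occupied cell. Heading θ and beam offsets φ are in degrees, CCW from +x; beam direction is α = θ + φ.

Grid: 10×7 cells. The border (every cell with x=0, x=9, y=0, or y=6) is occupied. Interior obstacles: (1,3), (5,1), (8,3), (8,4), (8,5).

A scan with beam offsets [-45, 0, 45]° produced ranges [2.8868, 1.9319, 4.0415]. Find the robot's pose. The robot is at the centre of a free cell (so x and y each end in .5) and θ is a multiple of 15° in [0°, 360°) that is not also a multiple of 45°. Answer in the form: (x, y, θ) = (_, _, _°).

(x, y, θ) = (3.5, 4.5, 195°)

The pose lattice has 35·16 = 560 candidates. Test each by forward raycasting.
  (5.5, 4.5, 240°): beam 1 = 3.6235 ≠ 2.8868 ✗
  (5.5, 3.5, 75°): beam 2 = 2.5882 ≠ 1.9319 ✗
  (1.5, 1.5, 150°): beam 1 = 1.5529 ≠ 2.8868 ✗
  (2.5, 3.5, 150°): beam 1 = 2.5882 ≠ 2.8868 ✗
  …
  (3.5, 4.5, 195°): r_1=2.8868, r_2=1.9319, r_3=4.0415 — all match ✓
No second candidate reproduces the full scan.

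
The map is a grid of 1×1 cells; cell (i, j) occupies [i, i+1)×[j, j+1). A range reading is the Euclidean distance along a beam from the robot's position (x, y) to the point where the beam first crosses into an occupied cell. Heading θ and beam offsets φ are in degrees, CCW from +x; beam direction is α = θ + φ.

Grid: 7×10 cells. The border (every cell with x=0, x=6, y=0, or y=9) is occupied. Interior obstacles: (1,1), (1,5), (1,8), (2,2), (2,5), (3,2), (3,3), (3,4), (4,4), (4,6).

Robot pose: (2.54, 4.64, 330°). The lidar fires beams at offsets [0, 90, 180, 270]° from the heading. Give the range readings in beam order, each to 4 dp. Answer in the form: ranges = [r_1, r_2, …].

beam 1: φ=0°, α=330°
  d=(0.8660,-0.5000)  start (2,4)  tX=0.5312 tY=1.2800  stride 1/|dx|=1.1547 1/|dy|=2.0000
    cross x-line → (3,4), t=0.5312 (wall)
  → r_1 = 0.5312
beam 2: φ=90°, α=60°
  d=(0.5000,0.8660)  start (2,4)  tX=0.9200 tY=0.4157  stride 1/|dx|=2.0000 1/|dy|=1.1547
    cross y-line → (2,5), t=0.4157 (wall)
  → r_2 = 0.4157
beam 3: φ=180°, α=150°
  d=(-0.8660,0.5000)  start (2,4)  tX=0.6235 tY=0.7200  stride 1/|dx|=1.1547 1/|dy|=2.0000
    cross x-line → (1,4), t=0.6235
    cross y-line → (1,5), t=0.7200 (wall)
  → r_3 = 0.7200
beam 4: φ=270°, α=240°
  d=(-0.5000,-0.8660)  start (2,4)  tX=1.0800 tY=0.7390  stride 1/|dx|=2.0000 1/|dy|=1.1547
    cross y-line → (2,3), t=0.7390
    cross x-line → (1,3), t=1.0800
    cross y-line → (1,2), t=1.8937
    cross y-line → (1,1), t=3.0484 (wall)
  → r_4 = 3.0484

ranges = [0.5312, 0.4157, 0.7200, 3.0484]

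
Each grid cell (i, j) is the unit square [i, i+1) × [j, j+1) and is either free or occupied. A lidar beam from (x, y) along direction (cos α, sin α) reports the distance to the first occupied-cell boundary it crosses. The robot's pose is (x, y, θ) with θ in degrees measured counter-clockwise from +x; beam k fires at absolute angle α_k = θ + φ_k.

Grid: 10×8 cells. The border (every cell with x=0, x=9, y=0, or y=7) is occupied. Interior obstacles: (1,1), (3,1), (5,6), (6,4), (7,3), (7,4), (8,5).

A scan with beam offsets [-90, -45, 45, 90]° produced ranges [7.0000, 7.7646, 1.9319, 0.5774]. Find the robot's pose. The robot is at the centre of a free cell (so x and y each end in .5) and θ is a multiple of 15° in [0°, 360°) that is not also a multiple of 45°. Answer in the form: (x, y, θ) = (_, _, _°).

(x, y, θ) = (1.5, 4.5, 60°)

Enumerate (i+0.5, j+0.5, θ) over the 41 free cells and 16 admissible headings. For each, cast all 4 beams and compare to the given ranges.
  (5.5, 5.5, 195°): beam 1 = 0.5176 ≠ 7.0000 ✗
  (8.5, 3.5, 210°): beam 1 = 1.0000 ≠ 7.0000 ✗
  (6.5, 3.5, 240°): beam 1 = 6.3509 ≠ 7.0000 ✗
  (5.5, 5.5, 150°): beam 1 = 0.5774 ≠ 7.0000 ✗
  …
  (1.5, 4.5, 60°): r_1=7.0000, r_2=7.7646, r_3=1.9319, r_4=0.5774 — all match ✓
Unique over the lattice → pose = (1.5, 4.5, 60°).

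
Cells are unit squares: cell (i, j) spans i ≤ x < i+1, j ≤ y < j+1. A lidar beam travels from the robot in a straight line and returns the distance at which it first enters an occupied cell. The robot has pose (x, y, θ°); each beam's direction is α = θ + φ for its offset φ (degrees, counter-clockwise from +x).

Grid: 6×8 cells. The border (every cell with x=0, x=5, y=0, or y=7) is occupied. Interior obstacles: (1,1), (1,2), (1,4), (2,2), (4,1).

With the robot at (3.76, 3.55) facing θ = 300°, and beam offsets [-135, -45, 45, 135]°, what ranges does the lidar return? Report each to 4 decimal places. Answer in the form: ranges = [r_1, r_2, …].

beam 1: φ=-135°, α=165°
  dir = (cos 165°, sin 165°) = (-0.9659, 0.2588); from cell (3,3)
  next x-line at t=0.7868, next y-line at t=1.7387; Δt_x=1.0353, Δt_y=3.8637
    x: enter (2,3) at t=0.7868
    y: enter (2,4) at t=1.7387
    x: enter (1,4) at t=1.8221 ← occupied
  → r_1 = 1.8221
beam 2: φ=-45°, α=255°
  dir = (cos 255°, sin 255°) = (-0.2588, -0.9659); from cell (3,3)
  next x-line at t=2.9364, next y-line at t=0.5694; Δt_x=3.8637, Δt_y=1.0353
    y: enter (3,2) at t=0.5694
    y: enter (3,1) at t=1.6047
    y: enter (3,0) at t=2.6400 ← occupied
  → r_2 = 2.6400
beam 3: φ=45°, α=345°
  dir = (cos 345°, sin 345°) = (0.9659, -0.2588); from cell (3,3)
  next x-line at t=0.2485, next y-line at t=2.1250; Δt_x=1.0353, Δt_y=3.8637
    x: enter (4,3) at t=0.2485
    x: enter (5,3) at t=1.2837 ← occupied
  → r_3 = 1.2837
beam 4: φ=135°, α=75°
  dir = (cos 75°, sin 75°) = (0.2588, 0.9659); from cell (3,3)
  next x-line at t=0.9273, next y-line at t=0.4659; Δt_x=3.8637, Δt_y=1.0353
    y: enter (3,4) at t=0.4659
    x: enter (4,4) at t=0.9273
    y: enter (4,5) at t=1.5012
    y: enter (4,6) at t=2.5364
    y: enter (4,7) at t=3.5717 ← occupied
  → r_4 = 3.5717

ranges = [1.8221, 2.6400, 1.2837, 3.5717]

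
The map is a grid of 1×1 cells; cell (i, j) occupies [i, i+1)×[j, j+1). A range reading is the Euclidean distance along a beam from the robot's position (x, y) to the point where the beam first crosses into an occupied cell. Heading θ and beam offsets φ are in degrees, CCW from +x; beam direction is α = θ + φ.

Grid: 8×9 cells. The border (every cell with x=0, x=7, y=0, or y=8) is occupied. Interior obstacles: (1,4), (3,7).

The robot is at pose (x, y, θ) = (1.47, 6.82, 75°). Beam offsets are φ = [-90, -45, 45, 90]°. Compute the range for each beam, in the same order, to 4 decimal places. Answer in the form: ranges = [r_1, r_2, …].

ranges = [5.7251, 1.7667, 0.9400, 0.4866]

beam 1: φ=-90°, α=345°
  d=(0.9659,-0.2588)  start (1,6)  tX=0.5487 tY=3.1682  stride 1/|dx|=1.0353 1/|dy|=3.8637
    cross x-line → (2,6), t=0.5487
    cross x-line → (3,6), t=1.5840
    cross x-line → (4,6), t=2.6192
    cross y-line → (4,5), t=3.1682
    cross x-line → (5,5), t=3.6545
    cross x-line → (6,5), t=4.6898
    cross x-line → (7,5), t=5.7251 (wall)
  → r_1 = 5.7251
beam 2: φ=-45°, α=30°
  d=(0.8660,0.5000)  start (1,6)  tX=0.6120 tY=0.3600  stride 1/|dx|=1.1547 1/|dy|=2.0000
    cross y-line → (1,7), t=0.3600
    cross x-line → (2,7), t=0.6120
    cross x-line → (3,7), t=1.7667 (wall)
  → r_2 = 1.7667
beam 3: φ=45°, α=120°
  d=(-0.5000,0.8660)  start (1,6)  tX=0.9400 tY=0.2078  stride 1/|dx|=2.0000 1/|dy|=1.1547
    cross y-line → (1,7), t=0.2078
    cross x-line → (0,7), t=0.9400 (wall)
  → r_3 = 0.9400
beam 4: φ=90°, α=165°
  d=(-0.9659,0.2588)  start (1,6)  tX=0.4866 tY=0.6955  stride 1/|dx|=1.0353 1/|dy|=3.8637
    cross x-line → (0,6), t=0.4866 (wall)
  → r_4 = 0.4866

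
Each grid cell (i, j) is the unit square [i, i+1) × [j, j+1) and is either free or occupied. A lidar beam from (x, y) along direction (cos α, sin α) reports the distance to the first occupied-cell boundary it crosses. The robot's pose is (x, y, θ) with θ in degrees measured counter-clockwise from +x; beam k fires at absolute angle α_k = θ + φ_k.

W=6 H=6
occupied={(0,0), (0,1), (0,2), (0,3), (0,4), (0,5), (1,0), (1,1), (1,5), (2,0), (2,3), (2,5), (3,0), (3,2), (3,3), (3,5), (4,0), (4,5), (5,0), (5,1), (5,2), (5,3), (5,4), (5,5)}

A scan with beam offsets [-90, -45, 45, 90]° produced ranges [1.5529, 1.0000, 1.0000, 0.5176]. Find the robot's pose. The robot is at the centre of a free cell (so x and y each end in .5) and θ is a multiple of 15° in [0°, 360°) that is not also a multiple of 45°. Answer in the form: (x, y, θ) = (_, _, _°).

(x, y, θ) = (1.5, 2.5, 75°)

Candidates: 12 free-cell centres × 16 headings = 192 poses. Raycast each; keep the one whose scan matches to 4 dp.
  (2.5, 2.5, 285°): beam 3 = 0.5774 ≠ 1.0000 ✗
  (4.5, 4.5, 75°): beam 1 = 0.5176 ≠ 1.5529 ✗
  (4.5, 1.5, 255°): beam 1 = 3.6235 ≠ 1.5529 ✗
  (2.5, 2.5, 210°): beam 1 = 0.5774 ≠ 1.5529 ✗
  (4.5, 4.5, 15°): beam 1 = 1.9319 ≠ 1.5529 ✗
  …
  (1.5, 2.5, 75°): r_1=1.5529, r_2=1.0000, r_3=1.0000, r_4=0.5176 — all match ✓
Only this pose fits every beam.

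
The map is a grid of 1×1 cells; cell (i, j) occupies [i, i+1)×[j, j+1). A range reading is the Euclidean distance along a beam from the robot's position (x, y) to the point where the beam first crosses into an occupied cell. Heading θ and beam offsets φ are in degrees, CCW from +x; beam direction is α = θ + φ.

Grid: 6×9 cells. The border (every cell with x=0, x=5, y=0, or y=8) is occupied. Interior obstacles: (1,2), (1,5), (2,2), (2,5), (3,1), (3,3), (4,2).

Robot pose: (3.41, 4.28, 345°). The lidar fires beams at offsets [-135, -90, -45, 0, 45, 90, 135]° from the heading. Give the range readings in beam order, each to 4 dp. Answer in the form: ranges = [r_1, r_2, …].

beam 1: φ=-135°, α=210°
  dir = (cos 210°, sin 210°) = (-0.8660, -0.5000); from cell (3,4)
  next x-line at t=0.4734, next y-line at t=0.5600; Δt_x=1.1547, Δt_y=2.0000
    x: enter (2,4) at t=0.4734
    y: enter (2,3) at t=0.5600
    x: enter (1,3) at t=1.6281
    y: enter (1,2) at t=2.5600 ← occupied
  → r_1 = 2.5600
beam 2: φ=-90°, α=255°
  dir = (cos 255°, sin 255°) = (-0.2588, -0.9659); from cell (3,4)
  next x-line at t=1.5841, next y-line at t=0.2899; Δt_x=3.8637, Δt_y=1.0353
    y: enter (3,3) at t=0.2899 ← occupied
  → r_2 = 0.2899
beam 3: φ=-45°, α=300°
  dir = (cos 300°, sin 300°) = (0.5000, -0.8660); from cell (3,4)
  next x-line at t=1.1800, next y-line at t=0.3233; Δt_x=2.0000, Δt_y=1.1547
    y: enter (3,3) at t=0.3233 ← occupied
  → r_3 = 0.3233
beam 4: φ=0°, α=345°
  dir = (cos 345°, sin 345°) = (0.9659, -0.2588); from cell (3,4)
  next x-line at t=0.6108, next y-line at t=1.0818; Δt_x=1.0353, Δt_y=3.8637
    x: enter (4,4) at t=0.6108
    y: enter (4,3) at t=1.0818
    x: enter (5,3) at t=1.6461 ← occupied
  → r_4 = 1.6461
beam 5: φ=45°, α=30°
  dir = (cos 30°, sin 30°) = (0.8660, 0.5000); from cell (3,4)
  next x-line at t=0.6813, next y-line at t=1.4400; Δt_x=1.1547, Δt_y=2.0000
    x: enter (4,4) at t=0.6813
    y: enter (4,5) at t=1.4400
    x: enter (5,5) at t=1.8360 ← occupied
  → r_5 = 1.8360
beam 6: φ=90°, α=75°
  dir = (cos 75°, sin 75°) = (0.2588, 0.9659); from cell (3,4)
  next x-line at t=2.2796, next y-line at t=0.7454; Δt_x=3.8637, Δt_y=1.0353
    y: enter (3,5) at t=0.7454
    y: enter (3,6) at t=1.7807
    x: enter (4,6) at t=2.2796
    y: enter (4,7) at t=2.8160
    y: enter (4,8) at t=3.8512 ← occupied
  → r_6 = 3.8512
beam 7: φ=135°, α=120°
  dir = (cos 120°, sin 120°) = (-0.5000, 0.8660); from cell (3,4)
  next x-line at t=0.8200, next y-line at t=0.8314; Δt_x=2.0000, Δt_y=1.1547
    x: enter (2,4) at t=0.8200
    y: enter (2,5) at t=0.8314 ← occupied
  → r_7 = 0.8314

ranges = [2.5600, 0.2899, 0.3233, 1.6461, 1.8360, 3.8512, 0.8314]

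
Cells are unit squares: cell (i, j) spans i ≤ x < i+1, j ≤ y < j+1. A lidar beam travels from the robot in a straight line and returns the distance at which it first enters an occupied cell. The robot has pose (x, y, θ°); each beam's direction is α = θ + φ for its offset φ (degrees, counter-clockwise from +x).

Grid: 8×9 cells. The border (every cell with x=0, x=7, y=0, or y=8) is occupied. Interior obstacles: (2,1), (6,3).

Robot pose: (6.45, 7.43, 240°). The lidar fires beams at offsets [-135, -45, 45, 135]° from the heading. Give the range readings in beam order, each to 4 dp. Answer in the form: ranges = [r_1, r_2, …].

beam 1: φ=-135°, α=105°
  direction (-0.2588, 0.9659); cell (6,7); t to first gridline: x 1.7387, y 0.5901 (then +3.8637 / +1.0353)
    (6,8) via y @ 0.5901  # hit
  → r_1 = 0.5901
beam 2: φ=-45°, α=195°
  direction (-0.9659, -0.2588); cell (6,7); t to first gridline: x 0.4659, y 1.6614 (then +1.0353 / +3.8637)
    (5,7) via x @ 0.4659
    (4,7) via x @ 1.5012
    (4,6) via y @ 1.6614
    (3,6) via x @ 2.5364
    (2,6) via x @ 3.5717
    (1,6) via x @ 4.6070
    (1,5) via y @ 5.5251
    (0,5) via x @ 5.6423  # hit
  → r_2 = 5.6423
beam 3: φ=45°, α=285°
  direction (0.2588, -0.9659); cell (6,7); t to first gridline: x 2.1250, y 0.4452 (then +3.8637 / +1.0353)
    (6,6) via y @ 0.4452
    (6,5) via y @ 1.4804
    (7,5) via x @ 2.1250  # hit
  → r_3 = 2.1250
beam 4: φ=135°, α=15°
  direction (0.9659, 0.2588); cell (6,7); t to first gridline: x 0.5694, y 2.2023 (then +1.0353 / +3.8637)
    (7,7) via x @ 0.5694  # hit
  → r_4 = 0.5694

ranges = [0.5901, 5.6423, 2.1250, 0.5694]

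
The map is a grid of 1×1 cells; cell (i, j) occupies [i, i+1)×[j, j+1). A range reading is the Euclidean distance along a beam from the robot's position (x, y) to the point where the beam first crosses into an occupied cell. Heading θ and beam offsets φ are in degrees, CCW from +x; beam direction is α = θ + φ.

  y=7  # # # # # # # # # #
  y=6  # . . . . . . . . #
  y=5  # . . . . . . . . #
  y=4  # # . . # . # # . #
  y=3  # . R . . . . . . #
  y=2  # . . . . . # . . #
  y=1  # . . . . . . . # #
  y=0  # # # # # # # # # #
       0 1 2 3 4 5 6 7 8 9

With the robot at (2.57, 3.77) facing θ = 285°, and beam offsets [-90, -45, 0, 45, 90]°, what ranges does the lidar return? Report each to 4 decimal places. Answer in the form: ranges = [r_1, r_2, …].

beam 1: φ=-90°, α=195°
  cosα=-0.9659 sinα=-0.2588 | (2,3) | tMaxX 0.5901 tMaxY 2.9751 | tΔX 1.0353 tΔY 3.8637
    t=0.5901 [x] (1,3)
    t=1.6254 [x] (0,3) — stop
  → r_1 = 1.6254
beam 2: φ=-45°, α=240°
  cosα=-0.5000 sinα=-0.8660 | (2,3) | tMaxX 1.1400 tMaxY 0.8891 | tΔX 2.0000 tΔY 1.1547
    t=0.8891 [y] (2,2)
    t=1.1400 [x] (1,2)
    t=2.0438 [y] (1,1)
    t=3.1400 [x] (0,1) — stop
  → r_2 = 3.1400
beam 3: φ=0°, α=285°
  cosα=0.2588 sinα=-0.9659 | (2,3) | tMaxX 1.6614 tMaxY 0.7972 | tΔX 3.8637 tΔY 1.0353
    t=0.7972 [y] (2,2)
    t=1.6614 [x] (3,2)
    t=1.8324 [y] (3,1)
    t=2.8677 [y] (3,0) — stop
  → r_3 = 2.8677
beam 4: φ=45°, α=330°
  cosα=0.8660 sinα=-0.5000 | (2,3) | tMaxX 0.4965 tMaxY 1.5400 | tΔX 1.1547 tΔY 2.0000
    t=0.4965 [x] (3,3)
    t=1.5400 [y] (3,2)
    t=1.6512 [x] (4,2)
    t=2.8059 [x] (5,2)
    t=3.5400 [y] (5,1)
    t=3.9606 [x] (6,1)
    t=5.1153 [x] (7,1)
    t=5.5400 [y] (7,0) — stop
  → r_4 = 5.5400
beam 5: φ=90°, α=15°
  cosα=0.9659 sinα=0.2588 | (2,3) | tMaxX 0.4452 tMaxY 0.8887 | tΔX 1.0353 tΔY 3.8637
    t=0.4452 [x] (3,3)
    t=0.8887 [y] (3,4)
    t=1.4804 [x] (4,4) — stop
  → r_5 = 1.4804

ranges = [1.6254, 3.1400, 2.8677, 5.5400, 1.4804]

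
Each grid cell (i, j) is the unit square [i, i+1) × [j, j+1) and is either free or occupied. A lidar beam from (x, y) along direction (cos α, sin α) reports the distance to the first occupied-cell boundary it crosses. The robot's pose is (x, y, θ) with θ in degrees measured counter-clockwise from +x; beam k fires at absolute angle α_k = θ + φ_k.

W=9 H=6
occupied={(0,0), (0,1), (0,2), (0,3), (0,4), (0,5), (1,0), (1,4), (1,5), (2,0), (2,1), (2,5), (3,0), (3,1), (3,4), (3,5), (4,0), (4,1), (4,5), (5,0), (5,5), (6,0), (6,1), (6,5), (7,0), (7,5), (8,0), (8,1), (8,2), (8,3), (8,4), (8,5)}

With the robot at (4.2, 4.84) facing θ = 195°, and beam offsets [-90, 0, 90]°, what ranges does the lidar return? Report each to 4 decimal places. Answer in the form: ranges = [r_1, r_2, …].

beam 1: φ=-90°, α=105°
  cosα=-0.2588 sinα=0.9659 | (4,4) | tMaxX 0.7727 tMaxY 0.1656 | tΔX 3.8637 tΔY 1.0353
    t=0.1656 [y] (4,5) — stop
  → r_1 = 0.1656
beam 2: φ=0°, α=195°
  cosα=-0.9659 sinα=-0.2588 | (4,4) | tMaxX 0.2071 tMaxY 3.2455 | tΔX 1.0353 tΔY 3.8637
    t=0.2071 [x] (3,4) — stop
  → r_2 = 0.2071
beam 3: φ=90°, α=285°
  cosα=0.2588 sinα=-0.9659 | (4,4) | tMaxX 3.0910 tMaxY 0.8696 | tΔX 3.8637 tΔY 1.0353
    t=0.8696 [y] (4,3)
    t=1.9049 [y] (4,2)
    t=2.9402 [y] (4,1) — stop
  → r_3 = 2.9402

ranges = [0.1656, 0.2071, 2.9402]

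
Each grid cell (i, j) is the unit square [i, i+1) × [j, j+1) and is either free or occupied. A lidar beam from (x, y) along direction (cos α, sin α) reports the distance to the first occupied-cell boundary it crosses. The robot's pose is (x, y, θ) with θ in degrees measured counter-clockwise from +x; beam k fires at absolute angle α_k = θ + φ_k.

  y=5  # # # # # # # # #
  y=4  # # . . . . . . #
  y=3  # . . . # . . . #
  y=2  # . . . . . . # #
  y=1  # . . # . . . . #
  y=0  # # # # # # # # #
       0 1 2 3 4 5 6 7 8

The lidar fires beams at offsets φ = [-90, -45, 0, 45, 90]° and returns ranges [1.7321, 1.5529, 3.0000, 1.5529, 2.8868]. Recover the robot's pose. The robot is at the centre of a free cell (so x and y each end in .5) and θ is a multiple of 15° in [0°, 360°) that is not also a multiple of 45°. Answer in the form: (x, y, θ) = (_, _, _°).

(x, y, θ) = (6.5, 3.5, 150°)

Enumerate (i+0.5, j+0.5, θ) over the 24 free cells and 16 admissible headings. For each, cast all 5 beams and compare to the given ranges.
  (2.5, 1.5, 210°): beam 1 = 2.8868 ≠ 1.7321 ✗
  (2.5, 4.5, 165°): beam 1 = 0.5176 ≠ 1.7321 ✗
  (3.5, 4.5, 15°): beam 1 = 3.6235 ≠ 1.7321 ✗
  …
  (6.5, 3.5, 150°): r_1=1.7321, r_2=1.5529, r_3=3.0000, r_4=1.5529, r_5=2.8868 — all match ✓
Only this pose fits every beam.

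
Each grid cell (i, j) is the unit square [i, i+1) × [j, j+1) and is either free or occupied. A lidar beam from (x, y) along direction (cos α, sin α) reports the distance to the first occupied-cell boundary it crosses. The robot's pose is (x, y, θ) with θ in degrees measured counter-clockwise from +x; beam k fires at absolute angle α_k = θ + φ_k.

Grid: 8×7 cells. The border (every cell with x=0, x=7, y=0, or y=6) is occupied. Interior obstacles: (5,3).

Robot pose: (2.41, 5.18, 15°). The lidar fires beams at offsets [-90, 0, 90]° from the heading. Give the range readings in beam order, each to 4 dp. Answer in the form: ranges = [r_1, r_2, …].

ranges = [4.3275, 3.1682, 0.8489]

beam 1: φ=-90°, α=285°
  direction (0.2588, -0.9659); cell (2,5); t to first gridline: x 2.2796, y 0.1863 (then +3.8637 / +1.0353)
    (2,4) via y @ 0.1863
    (2,3) via y @ 1.2216
    (2,2) via y @ 2.2569
    (3,2) via x @ 2.2796
    (3,1) via y @ 3.2922
    (3,0) via y @ 4.3275  # hit
  → r_1 = 4.3275
beam 2: φ=0°, α=15°
  direction (0.9659, 0.2588); cell (2,5); t to first gridline: x 0.6108, y 3.1682 (then +1.0353 / +3.8637)
    (3,5) via x @ 0.6108
    (4,5) via x @ 1.6461
    (5,5) via x @ 2.6814
    (5,6) via y @ 3.1682  # hit
  → r_2 = 3.1682
beam 3: φ=90°, α=105°
  direction (-0.2588, 0.9659); cell (2,5); t to first gridline: x 1.5841, y 0.8489 (then +3.8637 / +1.0353)
    (2,6) via y @ 0.8489  # hit
  → r_3 = 0.8489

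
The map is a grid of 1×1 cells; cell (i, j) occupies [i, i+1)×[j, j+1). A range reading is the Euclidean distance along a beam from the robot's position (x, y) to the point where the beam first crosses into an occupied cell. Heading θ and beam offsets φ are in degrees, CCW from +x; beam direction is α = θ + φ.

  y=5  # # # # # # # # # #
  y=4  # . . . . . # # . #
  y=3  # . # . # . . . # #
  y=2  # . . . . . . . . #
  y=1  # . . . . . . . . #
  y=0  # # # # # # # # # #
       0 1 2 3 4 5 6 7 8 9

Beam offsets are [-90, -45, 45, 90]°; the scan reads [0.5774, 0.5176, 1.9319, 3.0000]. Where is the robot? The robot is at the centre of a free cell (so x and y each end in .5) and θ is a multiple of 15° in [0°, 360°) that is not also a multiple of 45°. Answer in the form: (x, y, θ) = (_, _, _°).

The pose lattice has 27·16 = 432 candidates. Test each by forward raycasting.
  (8.5, 2.5, 150°): beam 3 = 5.7956 ≠ 1.9319 ✗
  (3.5, 3.5, 75°): beam 1 = 0.5176 ≠ 0.5774 ✗
  (3.5, 2.5, 15°): beam 1 = 1.5529 ≠ 0.5774 ✗
  (3.5, 4.5, 210°): beam 2 = 1.9319 ≠ 0.5176 ✗
  …
  (1.5, 1.5, 300°): r_1=0.5774, r_2=0.5176, r_3=1.9319, r_4=3.0000 — all match ✓
Unique over the lattice → pose = (1.5, 1.5, 300°).

(x, y, θ) = (1.5, 1.5, 300°)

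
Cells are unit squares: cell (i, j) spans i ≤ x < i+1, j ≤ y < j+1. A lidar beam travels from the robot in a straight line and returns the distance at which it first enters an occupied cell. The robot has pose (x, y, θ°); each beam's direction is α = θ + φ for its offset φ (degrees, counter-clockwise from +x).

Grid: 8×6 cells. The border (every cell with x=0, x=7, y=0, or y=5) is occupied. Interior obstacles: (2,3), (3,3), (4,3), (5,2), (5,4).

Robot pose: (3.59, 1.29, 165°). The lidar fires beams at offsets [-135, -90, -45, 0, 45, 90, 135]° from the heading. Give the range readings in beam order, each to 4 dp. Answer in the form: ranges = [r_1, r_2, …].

ranges = [1.6281, 1.7703, 1.9745, 2.6814, 0.5800, 0.3002, 0.3349]

beam 1: φ=-135°, α=30°
  dir = (cos 30°, sin 30°) = (0.8660, 0.5000); from cell (3,1)
  next x-line at t=0.4734, next y-line at t=1.4200; Δt_x=1.1547, Δt_y=2.0000
    x: enter (4,1) at t=0.4734
    y: enter (4,2) at t=1.4200
    x: enter (5,2) at t=1.6281 ← occupied
  → r_1 = 1.6281
beam 2: φ=-90°, α=75°
  dir = (cos 75°, sin 75°) = (0.2588, 0.9659); from cell (3,1)
  next x-line at t=1.5841, next y-line at t=0.7350; Δt_x=3.8637, Δt_y=1.0353
    y: enter (3,2) at t=0.7350
    x: enter (4,2) at t=1.5841
    y: enter (4,3) at t=1.7703 ← occupied
  → r_2 = 1.7703
beam 3: φ=-45°, α=120°
  dir = (cos 120°, sin 120°) = (-0.5000, 0.8660); from cell (3,1)
  next x-line at t=1.1800, next y-line at t=0.8198; Δt_x=2.0000, Δt_y=1.1547
    y: enter (3,2) at t=0.8198
    x: enter (2,2) at t=1.1800
    y: enter (2,3) at t=1.9745 ← occupied
  → r_3 = 1.9745
beam 4: φ=0°, α=165°
  dir = (cos 165°, sin 165°) = (-0.9659, 0.2588); from cell (3,1)
  next x-line at t=0.6108, next y-line at t=2.7432; Δt_x=1.0353, Δt_y=3.8637
    x: enter (2,1) at t=0.6108
    x: enter (1,1) at t=1.6461
    x: enter (0,1) at t=2.6814 ← occupied
  → r_4 = 2.6814
beam 5: φ=45°, α=210°
  dir = (cos 210°, sin 210°) = (-0.8660, -0.5000); from cell (3,1)
  next x-line at t=0.6813, next y-line at t=0.5800; Δt_x=1.1547, Δt_y=2.0000
    y: enter (3,0) at t=0.5800 ← occupied
  → r_5 = 0.5800
beam 6: φ=90°, α=255°
  dir = (cos 255°, sin 255°) = (-0.2588, -0.9659); from cell (3,1)
  next x-line at t=2.2796, next y-line at t=0.3002; Δt_x=3.8637, Δt_y=1.0353
    y: enter (3,0) at t=0.3002 ← occupied
  → r_6 = 0.3002
beam 7: φ=135°, α=300°
  dir = (cos 300°, sin 300°) = (0.5000, -0.8660); from cell (3,1)
  next x-line at t=0.8200, next y-line at t=0.3349; Δt_x=2.0000, Δt_y=1.1547
    y: enter (3,0) at t=0.3349 ← occupied
  → r_7 = 0.3349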